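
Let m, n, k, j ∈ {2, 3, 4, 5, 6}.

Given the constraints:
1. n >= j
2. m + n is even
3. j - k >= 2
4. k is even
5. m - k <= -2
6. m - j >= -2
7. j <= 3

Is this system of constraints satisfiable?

Unsatisfiable

Constraints 3, 5, and 6 give j − k ≥ 2, k − m ≥ 2, m − j ≥ -2.
Adding all 3 inequalities: the left sides telescope to 0, and the right sides sum to 2 + 2 + (-2) = 2. So 0 ≥ 2, which is false.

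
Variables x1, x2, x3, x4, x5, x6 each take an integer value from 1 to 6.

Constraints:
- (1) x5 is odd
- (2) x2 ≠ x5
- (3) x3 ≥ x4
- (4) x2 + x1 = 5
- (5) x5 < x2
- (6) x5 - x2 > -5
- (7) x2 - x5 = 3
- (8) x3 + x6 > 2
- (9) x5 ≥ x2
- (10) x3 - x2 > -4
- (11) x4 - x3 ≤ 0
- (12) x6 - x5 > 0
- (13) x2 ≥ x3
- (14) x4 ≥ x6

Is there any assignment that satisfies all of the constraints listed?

Constraints 9, 11, 12, 13, and 14 give x6 ≤ x4, x4 ≤ x3, x3 ≤ x2, x2 ≤ x5, x5 < x6. Chaining: x6 ≤ x4 ≤ x3 ≤ x2 ≤ x5 < x6, which forces x6 < x6 — impossible.

Unsatisfiable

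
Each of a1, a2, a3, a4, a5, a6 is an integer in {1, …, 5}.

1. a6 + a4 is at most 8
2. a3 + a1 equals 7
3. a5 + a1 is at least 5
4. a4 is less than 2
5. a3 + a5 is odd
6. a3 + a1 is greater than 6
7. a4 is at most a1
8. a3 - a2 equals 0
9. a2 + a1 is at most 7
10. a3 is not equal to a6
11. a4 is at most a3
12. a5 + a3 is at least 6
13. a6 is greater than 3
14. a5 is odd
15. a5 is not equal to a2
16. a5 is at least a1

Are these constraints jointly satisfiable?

The assignment a1 = 3, a2 = 4, a3 = 4, a4 = 1, a5 = 5, a6 = 5 works:
  constraint 1 holds since a6 + a4 = 6.
  constraint 2 holds since a3 + a1 = 7.
  constraint 3 holds since a5 + a1 = 8.
The rest check out directly.

Satisfiable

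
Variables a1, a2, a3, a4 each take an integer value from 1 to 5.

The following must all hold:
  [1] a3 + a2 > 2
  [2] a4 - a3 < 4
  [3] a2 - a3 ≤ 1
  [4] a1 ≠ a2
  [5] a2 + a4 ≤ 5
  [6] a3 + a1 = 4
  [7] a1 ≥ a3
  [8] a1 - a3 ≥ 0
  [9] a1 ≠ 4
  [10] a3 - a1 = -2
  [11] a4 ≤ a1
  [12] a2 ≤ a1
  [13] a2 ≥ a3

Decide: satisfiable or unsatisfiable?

Take a1 = 3, a2 = 2, a3 = 1, a4 = 3. Then constraint 1: a3 + a2 = 3; constraint 2: a4 - a3 = 2, and every other listed constraint is also met.

Satisfiable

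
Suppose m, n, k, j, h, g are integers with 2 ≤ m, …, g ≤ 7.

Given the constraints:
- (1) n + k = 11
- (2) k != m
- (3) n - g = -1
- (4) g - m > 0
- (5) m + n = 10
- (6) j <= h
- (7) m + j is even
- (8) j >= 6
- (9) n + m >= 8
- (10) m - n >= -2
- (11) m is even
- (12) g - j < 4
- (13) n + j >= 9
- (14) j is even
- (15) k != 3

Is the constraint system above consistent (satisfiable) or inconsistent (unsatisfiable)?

Satisfiable

Try m = 4, n = 6, k = 5, j = 6, h = 7, g = 7.
Check constraint 1: n + k = 11; constraint 3: n - g = -1; constraint 4: g - m = 3. The remaining constraints are straightforward to verify.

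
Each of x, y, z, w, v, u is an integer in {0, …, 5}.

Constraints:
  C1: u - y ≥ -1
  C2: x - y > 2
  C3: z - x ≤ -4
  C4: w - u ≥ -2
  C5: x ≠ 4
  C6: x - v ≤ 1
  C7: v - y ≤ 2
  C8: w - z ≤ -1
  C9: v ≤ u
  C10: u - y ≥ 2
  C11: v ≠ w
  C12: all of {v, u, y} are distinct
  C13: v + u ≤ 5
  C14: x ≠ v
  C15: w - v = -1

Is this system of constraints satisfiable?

Unsatisfiable

Constraints 3, 4, 6, 7, 8, and 10 give y − v ≥ -2, v − x ≥ -1, x − z ≥ 4, z − w ≥ 1, w − u ≥ -2, u − y ≥ 2.
Adding all 6 inequalities: the left sides telescope to 0, and the right sides sum to (-2) + (-1) + 4 + 1 + (-2) + 2 = 2. So 0 ≥ 2, which is false.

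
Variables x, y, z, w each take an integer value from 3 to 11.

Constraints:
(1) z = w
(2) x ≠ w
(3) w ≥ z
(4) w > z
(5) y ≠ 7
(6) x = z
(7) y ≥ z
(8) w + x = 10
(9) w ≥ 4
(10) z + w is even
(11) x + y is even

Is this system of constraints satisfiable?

Unsatisfiable

From constraints 1 and 6, x = z = w, so x = w. But constraint 2 says x ≠ w. Contradiction.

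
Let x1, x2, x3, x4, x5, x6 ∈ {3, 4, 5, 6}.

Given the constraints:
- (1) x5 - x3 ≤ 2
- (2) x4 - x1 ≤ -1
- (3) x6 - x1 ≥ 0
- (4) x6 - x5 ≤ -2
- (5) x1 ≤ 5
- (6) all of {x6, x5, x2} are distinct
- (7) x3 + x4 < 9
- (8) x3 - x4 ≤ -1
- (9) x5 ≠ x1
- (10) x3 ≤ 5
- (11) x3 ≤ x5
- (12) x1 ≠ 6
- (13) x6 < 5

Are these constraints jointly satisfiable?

Constraints 1, 2, 3, 4, and 8 give x3 − x5 ≥ -2, x5 − x6 ≥ 2, x6 − x1 ≥ 0, x1 − x4 ≥ 1, x4 − x3 ≥ 1.
Adding all 5 inequalities: the left sides telescope to 0, and the right sides sum to (-2) + 2 + 0 + 1 + 1 = 2. So 0 ≥ 2, which is false.

Unsatisfiable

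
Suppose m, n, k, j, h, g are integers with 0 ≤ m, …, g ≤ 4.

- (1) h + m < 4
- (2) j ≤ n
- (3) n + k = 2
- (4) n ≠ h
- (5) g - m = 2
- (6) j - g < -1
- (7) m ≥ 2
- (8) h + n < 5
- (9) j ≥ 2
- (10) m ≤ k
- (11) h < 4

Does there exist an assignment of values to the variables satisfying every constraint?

Unsatisfiable

From constraints 2 and 9: n ≥ j ≥ 2. From constraints 7 and 10: k ≥ m ≥ 2. Hence n + k ≥ 4. But constraint 3 requires n + k = 2, and 2 < 4. Contradiction.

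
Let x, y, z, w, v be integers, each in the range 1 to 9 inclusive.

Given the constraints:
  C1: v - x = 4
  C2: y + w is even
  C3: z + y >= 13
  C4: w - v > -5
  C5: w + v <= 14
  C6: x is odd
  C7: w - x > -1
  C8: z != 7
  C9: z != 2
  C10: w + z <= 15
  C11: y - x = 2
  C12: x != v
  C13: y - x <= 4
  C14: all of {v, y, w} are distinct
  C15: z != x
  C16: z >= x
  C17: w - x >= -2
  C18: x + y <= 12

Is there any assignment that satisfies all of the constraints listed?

Satisfiable

Try x = 5, y = 7, z = 8, w = 5, v = 9.
Check constraint 1: v - x = 4; constraint 3: z + y = 15. The remaining constraints are straightforward to verify.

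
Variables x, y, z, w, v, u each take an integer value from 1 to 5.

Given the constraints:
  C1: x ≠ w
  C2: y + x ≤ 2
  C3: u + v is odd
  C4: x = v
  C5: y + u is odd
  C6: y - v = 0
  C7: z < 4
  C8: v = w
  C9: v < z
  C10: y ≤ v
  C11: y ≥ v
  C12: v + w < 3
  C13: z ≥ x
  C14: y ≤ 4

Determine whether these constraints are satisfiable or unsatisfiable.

From constraints 4 and 8, x = v = w, so x = w. But constraint 1 says x ≠ w. Contradiction.

Unsatisfiable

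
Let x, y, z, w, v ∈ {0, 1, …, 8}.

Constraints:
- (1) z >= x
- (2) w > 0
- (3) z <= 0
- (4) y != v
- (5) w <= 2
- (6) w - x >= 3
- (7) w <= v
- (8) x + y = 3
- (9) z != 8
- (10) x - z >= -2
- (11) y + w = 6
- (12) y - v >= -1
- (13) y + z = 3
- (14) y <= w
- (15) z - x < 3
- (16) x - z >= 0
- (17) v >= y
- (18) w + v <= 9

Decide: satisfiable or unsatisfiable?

From constraints 1 and 3: x ≤ z ≤ 0. From constraints 5 and 14: y ≤ w ≤ 2. Hence x + y ≤ 2. But constraint 8 requires x + y = 3, and 3 > 2. Contradiction.

Unsatisfiable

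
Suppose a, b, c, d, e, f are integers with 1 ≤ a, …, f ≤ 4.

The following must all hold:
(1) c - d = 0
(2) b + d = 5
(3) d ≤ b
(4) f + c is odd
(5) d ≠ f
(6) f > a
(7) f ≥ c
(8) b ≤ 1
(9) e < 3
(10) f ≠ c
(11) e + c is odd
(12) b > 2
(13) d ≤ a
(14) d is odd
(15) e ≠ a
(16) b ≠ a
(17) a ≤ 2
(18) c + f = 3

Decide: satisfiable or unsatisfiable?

Unsatisfiable

From constraint 8: b ≤ 1. From constraints 13 and 17: d ≤ a ≤ 2. Hence b + d ≤ 3. But constraint 2 requires b + d = 5, and 5 > 3. Contradiction.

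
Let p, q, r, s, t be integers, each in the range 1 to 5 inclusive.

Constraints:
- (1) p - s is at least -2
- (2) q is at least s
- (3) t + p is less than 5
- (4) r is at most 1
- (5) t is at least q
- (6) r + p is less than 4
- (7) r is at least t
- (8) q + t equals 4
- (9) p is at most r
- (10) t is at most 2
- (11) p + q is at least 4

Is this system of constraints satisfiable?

From constraints 4 and 9: p ≤ r ≤ 1. From constraints 5 and 10: q ≤ t ≤ 2. Hence p + q ≤ 3. But constraint 11 requires p + q ≥ 4, and 4 > 3. Contradiction.

Unsatisfiable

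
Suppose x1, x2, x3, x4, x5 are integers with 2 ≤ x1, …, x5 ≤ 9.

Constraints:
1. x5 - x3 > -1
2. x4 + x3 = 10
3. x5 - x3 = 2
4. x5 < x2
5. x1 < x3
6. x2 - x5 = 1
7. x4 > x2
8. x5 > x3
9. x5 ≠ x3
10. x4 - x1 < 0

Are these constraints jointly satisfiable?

Constraints 4, 5, 7, 8, and 10 give x4 < x1, x1 < x3, x3 < x5, x5 < x2, x2 < x4. Chaining: x4 < x1 < x3 < x5 < x2 < x4, which forces x4 < x4 — impossible.

Unsatisfiable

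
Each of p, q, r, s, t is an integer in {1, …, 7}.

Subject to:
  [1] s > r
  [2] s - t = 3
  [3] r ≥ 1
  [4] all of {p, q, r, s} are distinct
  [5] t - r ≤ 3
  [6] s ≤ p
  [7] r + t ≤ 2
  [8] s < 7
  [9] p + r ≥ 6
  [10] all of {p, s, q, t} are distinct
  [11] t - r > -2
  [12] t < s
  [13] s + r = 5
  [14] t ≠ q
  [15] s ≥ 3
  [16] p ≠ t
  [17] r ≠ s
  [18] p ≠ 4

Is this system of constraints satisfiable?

Satisfiable

Try p = 6, q = 2, r = 1, s = 4, t = 1.
Check constraint 2: s - t = 3; constraint 5: t - r = 0; constraint 7: r + t = 2. The remaining constraints are straightforward to verify.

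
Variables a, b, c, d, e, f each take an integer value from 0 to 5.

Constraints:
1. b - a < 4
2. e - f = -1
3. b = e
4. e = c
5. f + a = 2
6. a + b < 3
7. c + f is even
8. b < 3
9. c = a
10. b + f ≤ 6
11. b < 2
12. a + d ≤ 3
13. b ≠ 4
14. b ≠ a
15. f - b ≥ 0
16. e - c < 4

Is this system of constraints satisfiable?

From constraints 3, 4, and 9, b = e = c = a, so b = a. But constraint 14 says b ≠ a. Contradiction.

Unsatisfiable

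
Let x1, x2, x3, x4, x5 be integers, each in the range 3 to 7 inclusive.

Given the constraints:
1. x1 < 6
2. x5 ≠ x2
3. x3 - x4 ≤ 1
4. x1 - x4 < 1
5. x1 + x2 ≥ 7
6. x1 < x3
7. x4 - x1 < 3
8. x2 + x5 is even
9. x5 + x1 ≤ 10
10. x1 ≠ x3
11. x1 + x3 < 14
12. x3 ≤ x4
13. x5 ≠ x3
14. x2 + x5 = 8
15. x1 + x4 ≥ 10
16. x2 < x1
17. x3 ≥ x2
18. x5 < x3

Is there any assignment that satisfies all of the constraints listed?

Satisfiable

One satisfying assignment is x1 = 5, x2 = 3, x3 = 6, x4 = 6, x5 = 5.
For the less obvious constraints — constraint 3: x3 - x4 = 0; constraint 4: x1 - x4 = -1 — and the others hold by inspection.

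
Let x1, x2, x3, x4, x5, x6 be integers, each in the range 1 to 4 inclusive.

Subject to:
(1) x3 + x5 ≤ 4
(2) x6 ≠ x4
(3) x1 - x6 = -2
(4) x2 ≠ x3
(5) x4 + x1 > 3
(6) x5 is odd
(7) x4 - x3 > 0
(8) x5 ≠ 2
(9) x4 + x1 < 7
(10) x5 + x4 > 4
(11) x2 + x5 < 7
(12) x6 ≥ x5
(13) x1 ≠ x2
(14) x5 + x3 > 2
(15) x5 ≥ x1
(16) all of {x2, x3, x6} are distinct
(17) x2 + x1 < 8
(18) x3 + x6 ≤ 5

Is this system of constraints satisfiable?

The assignment x1 = 1, x2 = 4, x3 = 2, x4 = 4, x5 = 1, x6 = 3 works:
  constraint 1 holds since x3 + x5 = 3.
  constraint 3 holds since x1 - x6 = -2.
  constraint 5 holds since x4 + x1 = 5.
The rest check out directly.

Satisfiable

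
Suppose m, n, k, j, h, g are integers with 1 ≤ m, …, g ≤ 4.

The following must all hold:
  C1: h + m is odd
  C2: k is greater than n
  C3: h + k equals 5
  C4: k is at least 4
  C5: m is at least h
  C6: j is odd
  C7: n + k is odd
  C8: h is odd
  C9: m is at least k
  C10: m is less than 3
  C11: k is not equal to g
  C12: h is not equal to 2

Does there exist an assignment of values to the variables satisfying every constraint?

From constraints 4 and 9: m ≥ k and k ≥ 4, so m ≥ 4. From constraint 10: m ≤ 2. But 2 < 4, so no value of m works.

Unsatisfiable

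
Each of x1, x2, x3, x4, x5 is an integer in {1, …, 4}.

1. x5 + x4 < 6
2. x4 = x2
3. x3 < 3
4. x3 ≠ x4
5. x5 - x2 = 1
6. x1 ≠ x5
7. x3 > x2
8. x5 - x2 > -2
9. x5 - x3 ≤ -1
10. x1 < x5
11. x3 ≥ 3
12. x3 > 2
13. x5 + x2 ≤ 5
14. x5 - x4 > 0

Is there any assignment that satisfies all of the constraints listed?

From constraint 11: x3 ≥ 3. From constraint 3: x3 ≤ 2. But 2 < 3, so no value of x3 works.

Unsatisfiable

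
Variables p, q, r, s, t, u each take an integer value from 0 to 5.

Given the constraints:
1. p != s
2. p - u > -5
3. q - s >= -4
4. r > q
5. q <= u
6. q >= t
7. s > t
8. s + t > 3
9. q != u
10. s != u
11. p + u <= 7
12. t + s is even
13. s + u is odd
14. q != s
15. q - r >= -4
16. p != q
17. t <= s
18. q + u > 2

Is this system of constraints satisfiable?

Satisfiable

One satisfying assignment is p = 1, q = 2, r = 4, s = 4, t = 0, u = 3.
For the less obvious constraints — constraint 2: p - u = -2; constraint 3: q - s = -2; constraint 8: s + t = 4 — and the others hold by inspection.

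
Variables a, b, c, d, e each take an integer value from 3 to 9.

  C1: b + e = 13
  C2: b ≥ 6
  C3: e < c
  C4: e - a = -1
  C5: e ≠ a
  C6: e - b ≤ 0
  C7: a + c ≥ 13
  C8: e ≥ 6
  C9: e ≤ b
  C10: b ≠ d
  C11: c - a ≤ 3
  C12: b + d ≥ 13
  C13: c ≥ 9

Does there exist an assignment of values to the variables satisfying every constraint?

Setting (a, b, c, d, e) = (7, 7, 9, 8, 6) satisfies everything: constraint 1: b + e = 13; constraint 4: e - a = -1; constraint 6: e - b = -1, and the others follow.

Satisfiable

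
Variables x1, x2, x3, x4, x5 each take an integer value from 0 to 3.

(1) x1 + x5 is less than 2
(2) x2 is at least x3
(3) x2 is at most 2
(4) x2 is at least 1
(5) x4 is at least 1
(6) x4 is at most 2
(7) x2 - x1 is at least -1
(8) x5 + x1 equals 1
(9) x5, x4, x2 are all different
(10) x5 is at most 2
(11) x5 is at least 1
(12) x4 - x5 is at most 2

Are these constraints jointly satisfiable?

Unsatisfiable

Constraints 3, 4, 5, 6, 10, and 11 confine each of x5, x4, x2 to the 2 values {1, 2}.
Constraint 9 requires all 3 of them to be distinct, but only 2 values are available — impossible by the pigeonhole principle.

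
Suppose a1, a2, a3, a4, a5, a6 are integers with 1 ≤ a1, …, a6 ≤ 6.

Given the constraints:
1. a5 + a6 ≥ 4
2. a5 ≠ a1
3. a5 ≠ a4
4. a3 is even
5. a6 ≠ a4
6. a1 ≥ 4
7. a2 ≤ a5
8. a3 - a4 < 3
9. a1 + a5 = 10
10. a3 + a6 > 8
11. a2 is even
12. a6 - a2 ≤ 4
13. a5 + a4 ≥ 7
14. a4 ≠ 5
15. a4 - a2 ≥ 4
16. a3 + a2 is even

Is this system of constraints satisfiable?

Satisfiable

The assignment a1 = 6, a2 = 2, a3 = 6, a4 = 6, a5 = 4, a6 = 3 works:
  constraint 1 holds since a5 + a6 = 7.
  constraint 8 holds since a3 - a4 = 0.
The rest check out directly.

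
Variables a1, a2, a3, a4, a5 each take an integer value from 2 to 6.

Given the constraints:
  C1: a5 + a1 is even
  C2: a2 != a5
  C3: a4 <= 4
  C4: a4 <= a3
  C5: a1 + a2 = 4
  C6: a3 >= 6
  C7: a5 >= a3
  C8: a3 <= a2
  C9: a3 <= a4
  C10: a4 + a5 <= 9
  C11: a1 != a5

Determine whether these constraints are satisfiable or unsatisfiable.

Unsatisfiable

From constraint 6: a3 ≥ 6. From constraints 3 and 9: a3 ≤ a4 and a4 ≤ 4, so a3 ≤ 4. But 4 < 6, so no value of a3 works.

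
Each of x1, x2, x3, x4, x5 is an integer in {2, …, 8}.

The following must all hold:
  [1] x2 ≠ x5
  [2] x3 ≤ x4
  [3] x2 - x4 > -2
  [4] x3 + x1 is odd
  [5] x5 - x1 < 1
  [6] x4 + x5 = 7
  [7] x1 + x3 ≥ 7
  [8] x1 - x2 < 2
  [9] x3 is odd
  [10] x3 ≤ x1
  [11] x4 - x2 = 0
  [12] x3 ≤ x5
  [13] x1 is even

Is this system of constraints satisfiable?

Setting (x1, x2, x3, x4, x5) = (4, 3, 3, 3, 4) satisfies everything: constraint 3: x2 - x4 = 0; constraint 5: x5 - x1 = 0; constraint 6: x4 + x5 = 7, and the others follow.

Satisfiable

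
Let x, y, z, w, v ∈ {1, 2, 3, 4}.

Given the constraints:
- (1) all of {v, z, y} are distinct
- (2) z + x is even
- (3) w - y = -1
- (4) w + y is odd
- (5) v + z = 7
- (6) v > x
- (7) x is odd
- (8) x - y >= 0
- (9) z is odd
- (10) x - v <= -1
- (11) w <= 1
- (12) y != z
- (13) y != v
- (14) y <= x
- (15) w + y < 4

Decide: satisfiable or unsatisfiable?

Try x = 3, y = 2, z = 3, w = 1, v = 4.
Check constraint 3: w - y = -1; constraint 5: v + z = 7; constraint 8: x - y = 1. The remaining constraints are straightforward to verify.

Satisfiable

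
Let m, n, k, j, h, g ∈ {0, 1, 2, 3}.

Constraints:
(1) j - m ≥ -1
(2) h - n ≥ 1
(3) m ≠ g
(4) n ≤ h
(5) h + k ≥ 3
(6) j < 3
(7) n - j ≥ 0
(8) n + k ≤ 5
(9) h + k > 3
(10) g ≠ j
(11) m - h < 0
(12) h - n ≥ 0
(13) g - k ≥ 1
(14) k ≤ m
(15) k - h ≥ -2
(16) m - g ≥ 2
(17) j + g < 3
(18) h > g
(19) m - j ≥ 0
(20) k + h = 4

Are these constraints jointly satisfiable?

Constraints 1, 2, 7, 13, 15, and 16 give k − h ≥ -2, h − n ≥ 1, n − j ≥ 0, j − m ≥ -1, m − g ≥ 2, g − k ≥ 1.
Adding all 6 inequalities: the left sides telescope to 0, and the right sides sum to (-2) + 1 + 0 + (-1) + 2 + 1 = 1. So 0 ≥ 1, which is false.

Unsatisfiable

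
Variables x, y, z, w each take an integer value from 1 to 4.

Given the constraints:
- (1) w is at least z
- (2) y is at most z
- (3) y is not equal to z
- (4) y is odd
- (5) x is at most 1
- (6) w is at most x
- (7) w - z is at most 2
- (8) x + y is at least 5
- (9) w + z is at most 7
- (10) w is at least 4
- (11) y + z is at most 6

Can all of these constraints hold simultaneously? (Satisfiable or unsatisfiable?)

Unsatisfiable

From constraints 6 and 10: x ≥ w and w ≥ 4, so x ≥ 4. From constraint 5: x ≤ 1. But 1 < 4, so no value of x works.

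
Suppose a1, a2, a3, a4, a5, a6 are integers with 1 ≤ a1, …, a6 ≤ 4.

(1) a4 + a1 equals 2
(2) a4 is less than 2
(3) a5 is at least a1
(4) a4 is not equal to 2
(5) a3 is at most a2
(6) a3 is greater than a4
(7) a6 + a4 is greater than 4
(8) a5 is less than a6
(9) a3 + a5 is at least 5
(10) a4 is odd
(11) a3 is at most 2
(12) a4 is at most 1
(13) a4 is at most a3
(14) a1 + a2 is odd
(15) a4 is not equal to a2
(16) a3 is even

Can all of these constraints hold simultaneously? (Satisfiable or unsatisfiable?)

Satisfiable

Take a1 = 1, a2 = 2, a3 = 2, a4 = 1, a5 = 3, a6 = 4. Then constraint 1: a4 + a1 = 2; constraint 7: a6 + a4 = 5, and every other listed constraint is also met.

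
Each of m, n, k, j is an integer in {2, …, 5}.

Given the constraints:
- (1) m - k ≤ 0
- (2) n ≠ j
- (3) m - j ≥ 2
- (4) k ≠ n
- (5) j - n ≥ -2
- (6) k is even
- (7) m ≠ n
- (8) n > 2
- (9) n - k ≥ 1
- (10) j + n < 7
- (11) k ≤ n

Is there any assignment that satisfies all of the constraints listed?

Constraints 1, 3, 5, and 9 give m − j ≥ 2, j − n ≥ -2, n − k ≥ 1, k − m ≥ 0.
Adding all 4 inequalities: the left sides telescope to 0, and the right sides sum to 2 + (-2) + 1 + 0 = 1. So 0 ≥ 1, which is false.

Unsatisfiable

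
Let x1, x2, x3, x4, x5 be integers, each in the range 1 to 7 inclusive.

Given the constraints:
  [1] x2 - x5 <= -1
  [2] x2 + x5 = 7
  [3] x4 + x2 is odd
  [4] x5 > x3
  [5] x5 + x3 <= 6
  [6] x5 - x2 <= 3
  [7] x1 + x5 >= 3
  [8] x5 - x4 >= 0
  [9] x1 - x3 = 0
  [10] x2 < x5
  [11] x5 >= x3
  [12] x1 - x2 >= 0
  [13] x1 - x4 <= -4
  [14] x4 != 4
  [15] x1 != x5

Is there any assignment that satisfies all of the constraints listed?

Unsatisfiable

Constraints 6, 8, 12, and 13 give x2 − x5 ≥ -3, x5 − x4 ≥ 0, x4 − x1 ≥ 4, x1 − x2 ≥ 0.
Adding all 4 inequalities: the left sides telescope to 0, and the right sides sum to (-3) + 0 + 4 + 0 = 1. So 0 ≥ 1, which is false.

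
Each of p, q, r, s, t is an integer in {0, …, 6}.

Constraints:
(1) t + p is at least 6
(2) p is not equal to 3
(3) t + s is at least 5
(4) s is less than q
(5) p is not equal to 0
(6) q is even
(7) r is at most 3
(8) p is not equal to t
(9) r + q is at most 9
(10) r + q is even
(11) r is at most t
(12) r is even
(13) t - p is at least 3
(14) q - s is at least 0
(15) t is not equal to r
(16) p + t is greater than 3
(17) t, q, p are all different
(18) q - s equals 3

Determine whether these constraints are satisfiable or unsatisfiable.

The assignment p = 1, q = 4, r = 2, s = 1, t = 5 works:
  constraint 1 holds since t + p = 6.
  constraint 3 holds since t + s = 6.
  constraint 9 holds since r + q = 6.
The rest check out directly.

Satisfiable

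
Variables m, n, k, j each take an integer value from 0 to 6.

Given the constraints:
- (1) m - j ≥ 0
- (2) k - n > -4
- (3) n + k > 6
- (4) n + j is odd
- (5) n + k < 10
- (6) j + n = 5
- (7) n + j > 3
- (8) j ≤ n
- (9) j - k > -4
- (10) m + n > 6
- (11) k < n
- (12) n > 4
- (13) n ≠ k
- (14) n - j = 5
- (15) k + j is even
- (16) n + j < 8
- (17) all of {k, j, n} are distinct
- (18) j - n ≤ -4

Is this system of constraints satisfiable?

Satisfiable

Take m = 2, n = 5, k = 2, j = 0. Then constraint 1: m - j = 2; constraint 2: k - n = -3, and every other listed constraint is also met.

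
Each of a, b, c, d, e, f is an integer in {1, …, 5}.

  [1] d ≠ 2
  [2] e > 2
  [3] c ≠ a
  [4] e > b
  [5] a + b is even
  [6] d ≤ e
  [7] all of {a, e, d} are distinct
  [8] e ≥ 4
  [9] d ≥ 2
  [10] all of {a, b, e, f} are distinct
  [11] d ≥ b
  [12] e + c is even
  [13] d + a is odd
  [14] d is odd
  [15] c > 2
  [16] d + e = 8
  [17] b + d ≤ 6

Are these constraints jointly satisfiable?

Setting (a, b, c, d, e, f) = (4, 2, 3, 3, 5, 3) satisfies everything: constraint 7: values 4, 5, 3 are distinct; constraint 16: d + e = 8; constraint 17: b + d = 5, and the others follow.

Satisfiable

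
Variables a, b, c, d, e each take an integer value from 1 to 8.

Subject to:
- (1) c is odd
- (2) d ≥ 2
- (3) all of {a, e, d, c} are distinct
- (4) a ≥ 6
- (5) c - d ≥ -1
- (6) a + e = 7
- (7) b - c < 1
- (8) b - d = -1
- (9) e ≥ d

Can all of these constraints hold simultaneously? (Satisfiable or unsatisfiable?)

Unsatisfiable

From constraint 4: a ≥ 6. From constraints 2 and 9: e ≥ d ≥ 2. Hence a + e ≥ 8. But constraint 6 requires a + e = 7, and 7 < 8. Contradiction.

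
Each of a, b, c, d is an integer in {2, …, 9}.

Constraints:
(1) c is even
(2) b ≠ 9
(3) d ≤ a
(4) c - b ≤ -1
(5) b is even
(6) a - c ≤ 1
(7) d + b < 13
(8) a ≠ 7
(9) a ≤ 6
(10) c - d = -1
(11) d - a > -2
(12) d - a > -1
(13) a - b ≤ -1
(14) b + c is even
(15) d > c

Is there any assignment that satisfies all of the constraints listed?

Satisfiable

Setting (a, b, c, d) = (5, 6, 4, 5) satisfies everything: constraint 4: c - b = -2; constraint 6: a - c = 1, and the others follow.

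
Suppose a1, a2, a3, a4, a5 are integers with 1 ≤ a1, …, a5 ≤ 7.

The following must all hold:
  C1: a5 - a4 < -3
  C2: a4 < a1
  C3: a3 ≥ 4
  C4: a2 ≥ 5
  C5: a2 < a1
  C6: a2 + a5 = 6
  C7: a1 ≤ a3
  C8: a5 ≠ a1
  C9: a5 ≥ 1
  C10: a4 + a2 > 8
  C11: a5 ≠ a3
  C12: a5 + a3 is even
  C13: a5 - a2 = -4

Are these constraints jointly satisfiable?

The assignment a1 = 7, a2 = 5, a3 = 7, a4 = 6, a5 = 1 works:
  constraint 1 holds since a5 - a4 = -5.
  constraint 6 holds since a2 + a5 = 6.
  constraint 10 holds since a4 + a2 = 11.
The rest check out directly.

Satisfiable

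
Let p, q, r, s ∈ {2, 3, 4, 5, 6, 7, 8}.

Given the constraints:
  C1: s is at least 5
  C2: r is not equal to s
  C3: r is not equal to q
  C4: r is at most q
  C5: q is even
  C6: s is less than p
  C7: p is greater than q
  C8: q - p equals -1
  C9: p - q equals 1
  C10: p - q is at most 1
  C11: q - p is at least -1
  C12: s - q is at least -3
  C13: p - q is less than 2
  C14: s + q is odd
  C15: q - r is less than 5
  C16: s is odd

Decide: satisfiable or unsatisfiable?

One satisfying assignment is p = 7, q = 6, r = 3, s = 5.
For the less obvious constraints — constraint 8: q - p = -1; constraint 9: p - q = 1; constraint 10: p - q = 1 — and the others hold by inspection.

Satisfiable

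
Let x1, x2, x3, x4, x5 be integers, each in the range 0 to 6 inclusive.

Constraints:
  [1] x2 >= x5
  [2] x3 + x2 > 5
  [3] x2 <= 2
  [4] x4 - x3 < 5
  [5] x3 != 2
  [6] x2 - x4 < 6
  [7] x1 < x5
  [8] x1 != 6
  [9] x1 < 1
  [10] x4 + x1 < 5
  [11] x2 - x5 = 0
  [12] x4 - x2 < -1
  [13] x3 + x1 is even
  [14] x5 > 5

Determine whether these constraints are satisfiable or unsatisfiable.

Unsatisfiable

From constraint 14: x5 ≥ 6. From constraints 1 and 3: x5 ≤ x2 and x2 ≤ 2, so x5 ≤ 2. But 2 < 6, so no value of x5 works.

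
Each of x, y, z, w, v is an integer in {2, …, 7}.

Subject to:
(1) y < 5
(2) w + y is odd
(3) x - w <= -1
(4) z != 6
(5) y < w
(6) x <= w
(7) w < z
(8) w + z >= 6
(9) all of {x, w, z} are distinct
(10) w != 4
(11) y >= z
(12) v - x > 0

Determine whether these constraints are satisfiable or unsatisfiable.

Unsatisfiable

Constraints 5, 7, and 11 give z ≤ y, y < w, w < z. Chaining: z ≤ y < w < z, which forces z < z — impossible.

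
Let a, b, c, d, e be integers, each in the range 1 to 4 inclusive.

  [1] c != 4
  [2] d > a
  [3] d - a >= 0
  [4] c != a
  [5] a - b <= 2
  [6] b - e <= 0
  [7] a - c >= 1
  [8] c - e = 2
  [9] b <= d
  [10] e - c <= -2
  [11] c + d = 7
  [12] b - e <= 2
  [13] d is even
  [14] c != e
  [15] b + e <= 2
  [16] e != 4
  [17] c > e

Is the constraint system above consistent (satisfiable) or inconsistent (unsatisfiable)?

Constraints 5, 6, 7, and 10 give e − b ≥ 0, b − a ≥ -2, a − c ≥ 1, c − e ≥ 2.
Adding all 4 inequalities: the left sides telescope to 0, and the right sides sum to 0 + (-2) + 1 + 2 = 1. So 0 ≥ 1, which is false.

Unsatisfiable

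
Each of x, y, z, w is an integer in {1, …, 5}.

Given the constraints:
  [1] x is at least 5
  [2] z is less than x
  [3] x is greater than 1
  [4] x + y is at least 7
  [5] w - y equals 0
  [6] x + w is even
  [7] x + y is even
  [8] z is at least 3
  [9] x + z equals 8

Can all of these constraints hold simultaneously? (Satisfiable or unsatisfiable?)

The assignment x = 5, y = 5, z = 3, w = 5 works:
  constraint 4 holds since x + y = 10.
  constraint 5 holds since w - y = 0.
  constraint 9 holds since x + z = 8.
The rest check out directly.

Satisfiable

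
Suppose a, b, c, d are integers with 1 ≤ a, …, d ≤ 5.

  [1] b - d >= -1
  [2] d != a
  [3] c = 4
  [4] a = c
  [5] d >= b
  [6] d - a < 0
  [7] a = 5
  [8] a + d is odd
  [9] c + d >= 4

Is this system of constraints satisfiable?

Constraint 7 fixes a = 5 and constraint 3 fixes c = 4, but constraint 4 requires a = c. Since 5 ≠ 4, contradiction.

Unsatisfiable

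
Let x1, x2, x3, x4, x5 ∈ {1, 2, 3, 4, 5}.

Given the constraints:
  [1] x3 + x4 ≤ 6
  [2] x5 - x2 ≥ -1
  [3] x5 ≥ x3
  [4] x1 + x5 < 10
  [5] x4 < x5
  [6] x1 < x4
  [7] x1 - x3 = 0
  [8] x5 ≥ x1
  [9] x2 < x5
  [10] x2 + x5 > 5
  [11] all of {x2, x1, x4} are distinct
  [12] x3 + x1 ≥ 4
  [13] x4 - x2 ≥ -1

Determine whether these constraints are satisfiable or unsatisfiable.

Satisfiable

Try x1 = 2, x2 = 3, x3 = 2, x4 = 4, x5 = 5.
Check constraint 1: x3 + x4 = 6; constraint 2: x5 - x2 = 2. The remaining constraints are straightforward to verify.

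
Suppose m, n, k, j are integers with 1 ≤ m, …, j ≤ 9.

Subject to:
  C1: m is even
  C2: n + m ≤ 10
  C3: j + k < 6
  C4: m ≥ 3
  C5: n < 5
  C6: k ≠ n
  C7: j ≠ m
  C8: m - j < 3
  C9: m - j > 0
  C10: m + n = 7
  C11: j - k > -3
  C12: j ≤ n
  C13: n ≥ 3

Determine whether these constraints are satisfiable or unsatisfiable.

Satisfiable

Setting (m, n, k, j) = (4, 3, 2, 2) satisfies everything: constraint 2: n + m = 7; constraint 3: j + k = 4; constraint 8: m - j = 2, and the others follow.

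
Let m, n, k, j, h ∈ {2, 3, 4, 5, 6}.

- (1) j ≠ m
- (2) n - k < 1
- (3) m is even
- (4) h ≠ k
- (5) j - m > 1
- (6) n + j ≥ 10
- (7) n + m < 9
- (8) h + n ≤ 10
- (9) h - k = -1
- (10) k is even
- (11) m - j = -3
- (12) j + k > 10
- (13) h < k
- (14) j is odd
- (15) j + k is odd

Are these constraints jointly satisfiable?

Satisfiable

The assignment m = 2, n = 5, k = 6, j = 5, h = 5 works:
  constraint 2 holds since n - k = -1.
  constraint 5 holds since j - m = 3.
The rest check out directly.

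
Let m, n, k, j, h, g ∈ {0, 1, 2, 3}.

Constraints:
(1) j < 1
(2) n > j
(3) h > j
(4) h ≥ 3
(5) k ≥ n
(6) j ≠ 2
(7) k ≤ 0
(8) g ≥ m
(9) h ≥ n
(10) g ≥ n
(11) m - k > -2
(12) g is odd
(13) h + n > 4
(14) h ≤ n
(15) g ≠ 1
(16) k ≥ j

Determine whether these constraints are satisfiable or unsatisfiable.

From constraints 4 and 14: n ≥ h and h ≥ 3, so n ≥ 3. From constraints 5 and 7: n ≤ k and k ≤ 0, so n ≤ 0. But 0 < 3, so no value of n works.

Unsatisfiable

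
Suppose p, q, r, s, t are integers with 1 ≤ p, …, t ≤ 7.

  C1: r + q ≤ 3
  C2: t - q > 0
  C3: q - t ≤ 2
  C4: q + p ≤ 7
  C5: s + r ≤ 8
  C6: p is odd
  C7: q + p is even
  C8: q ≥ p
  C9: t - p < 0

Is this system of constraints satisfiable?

Unsatisfiable

Constraints 2, 8, and 9 give t < p, p ≤ q, q < t. Chaining: t < p ≤ q < t, which forces t < t — impossible.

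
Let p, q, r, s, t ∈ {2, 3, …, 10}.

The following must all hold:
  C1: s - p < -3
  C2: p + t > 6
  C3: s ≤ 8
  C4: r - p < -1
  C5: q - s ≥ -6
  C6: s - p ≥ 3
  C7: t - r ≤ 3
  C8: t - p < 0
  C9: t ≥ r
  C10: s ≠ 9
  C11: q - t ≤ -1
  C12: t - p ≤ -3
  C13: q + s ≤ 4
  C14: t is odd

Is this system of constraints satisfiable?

Unsatisfiable

Constraints 5, 6, 11, and 12 give s − p ≥ 3, p − t ≥ 3, t − q ≥ 1, q − s ≥ -6.
Adding all 4 inequalities: the left sides telescope to 0, and the right sides sum to 3 + 3 + 1 + (-6) = 1. So 0 ≥ 1, which is false.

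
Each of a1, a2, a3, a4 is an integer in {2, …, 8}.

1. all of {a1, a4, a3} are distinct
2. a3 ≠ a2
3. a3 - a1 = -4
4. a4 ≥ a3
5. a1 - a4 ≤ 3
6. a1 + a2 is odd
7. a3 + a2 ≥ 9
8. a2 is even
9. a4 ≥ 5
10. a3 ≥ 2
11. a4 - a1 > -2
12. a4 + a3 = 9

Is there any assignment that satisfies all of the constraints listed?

Satisfiable

Try a1 = 7, a2 = 8, a3 = 3, a4 = 6.
Check constraint 3: a3 - a1 = -4; constraint 5: a1 - a4 = 1. The remaining constraints are straightforward to verify.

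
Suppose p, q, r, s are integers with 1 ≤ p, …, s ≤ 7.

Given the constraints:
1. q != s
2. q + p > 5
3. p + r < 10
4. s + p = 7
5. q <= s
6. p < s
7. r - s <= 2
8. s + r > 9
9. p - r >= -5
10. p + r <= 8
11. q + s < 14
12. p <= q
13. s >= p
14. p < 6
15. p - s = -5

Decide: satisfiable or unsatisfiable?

One satisfying assignment is p = 1, q = 5, r = 6, s = 6.
For the less obvious constraints — constraint 2: q + p = 6; constraint 3: p + r = 7 — and the others hold by inspection.

Satisfiable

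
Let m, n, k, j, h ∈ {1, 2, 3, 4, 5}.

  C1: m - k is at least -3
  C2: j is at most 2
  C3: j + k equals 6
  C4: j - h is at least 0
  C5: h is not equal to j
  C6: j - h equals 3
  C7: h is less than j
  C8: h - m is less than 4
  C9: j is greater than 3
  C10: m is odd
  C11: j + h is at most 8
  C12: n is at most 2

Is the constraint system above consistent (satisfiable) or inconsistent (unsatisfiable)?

Unsatisfiable

From constraint 9: j ≥ 4. From constraint 2: j ≤ 2. But 2 < 4, so no value of j works.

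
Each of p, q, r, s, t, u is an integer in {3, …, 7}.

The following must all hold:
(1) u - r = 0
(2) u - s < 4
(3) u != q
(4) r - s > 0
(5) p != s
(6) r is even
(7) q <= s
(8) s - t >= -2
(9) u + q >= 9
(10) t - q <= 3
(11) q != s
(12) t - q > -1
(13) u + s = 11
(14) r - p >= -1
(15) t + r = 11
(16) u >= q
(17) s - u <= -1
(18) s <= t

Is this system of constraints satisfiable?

The assignment p = 6, q = 3, r = 6, s = 5, t = 5, u = 6 works:
  constraint 1 holds since u - r = 0.
  constraint 2 holds since u - s = 1.
The rest check out directly.

Satisfiable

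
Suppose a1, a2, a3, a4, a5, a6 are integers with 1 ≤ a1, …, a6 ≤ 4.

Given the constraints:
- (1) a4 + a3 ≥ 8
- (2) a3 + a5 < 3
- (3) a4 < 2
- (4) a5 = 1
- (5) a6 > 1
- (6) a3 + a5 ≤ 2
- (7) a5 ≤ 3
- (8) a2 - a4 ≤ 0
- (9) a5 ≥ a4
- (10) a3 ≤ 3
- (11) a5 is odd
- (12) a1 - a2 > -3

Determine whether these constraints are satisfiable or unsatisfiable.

From constraints 7 and 9: a4 ≤ a5 ≤ 3. From constraint 10: a3 ≤ 3. Hence a4 + a3 ≤ 6. But constraint 1 requires a4 + a3 ≥ 8, and 8 > 6. Contradiction.

Unsatisfiable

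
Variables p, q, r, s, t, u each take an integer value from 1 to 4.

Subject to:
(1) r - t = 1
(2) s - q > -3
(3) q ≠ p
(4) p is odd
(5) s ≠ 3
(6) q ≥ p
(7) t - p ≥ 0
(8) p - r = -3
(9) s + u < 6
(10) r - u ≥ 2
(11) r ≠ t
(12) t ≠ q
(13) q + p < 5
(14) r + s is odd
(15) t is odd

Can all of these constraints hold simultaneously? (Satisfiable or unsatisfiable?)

The assignment p = 1, q = 2, r = 4, s = 1, t = 3, u = 2 works:
  constraint 1 holds since r - t = 1.
  constraint 2 holds since s - q = -1.
  constraint 7 holds since t - p = 2.
The rest check out directly.

Satisfiable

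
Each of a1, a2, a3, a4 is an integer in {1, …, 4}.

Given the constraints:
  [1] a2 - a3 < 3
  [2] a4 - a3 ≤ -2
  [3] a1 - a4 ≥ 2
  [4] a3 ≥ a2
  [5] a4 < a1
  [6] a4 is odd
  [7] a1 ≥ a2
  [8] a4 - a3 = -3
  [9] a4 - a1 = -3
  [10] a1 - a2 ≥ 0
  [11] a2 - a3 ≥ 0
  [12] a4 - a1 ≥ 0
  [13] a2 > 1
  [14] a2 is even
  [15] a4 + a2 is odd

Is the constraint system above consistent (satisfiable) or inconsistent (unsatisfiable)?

Constraints 2, 10, 11, and 12 give a4 − a1 ≥ 0, a1 − a2 ≥ 0, a2 − a3 ≥ 0, a3 − a4 ≥ 2.
Adding all 4 inequalities: the left sides telescope to 0, and the right sides sum to 0 + 0 + 0 + 2 = 2. So 0 ≥ 2, which is false.

Unsatisfiable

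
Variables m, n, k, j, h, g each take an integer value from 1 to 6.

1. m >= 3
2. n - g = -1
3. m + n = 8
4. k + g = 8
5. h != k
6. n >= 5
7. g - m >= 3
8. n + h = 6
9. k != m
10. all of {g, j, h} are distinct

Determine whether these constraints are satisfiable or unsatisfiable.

Satisfiable

One satisfying assignment is m = 3, n = 5, k = 2, j = 2, h = 1, g = 6.
For the less obvious constraints — constraint 2: n - g = -1; constraint 3: m + n = 8; constraint 4: k + g = 8 — and the others hold by inspection.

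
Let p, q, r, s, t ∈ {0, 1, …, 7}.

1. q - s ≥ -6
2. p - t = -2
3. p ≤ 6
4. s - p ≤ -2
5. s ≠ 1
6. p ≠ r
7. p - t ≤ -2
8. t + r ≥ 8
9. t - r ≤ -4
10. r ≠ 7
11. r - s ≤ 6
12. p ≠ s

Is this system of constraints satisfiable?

Constraints 4, 7, 9, and 11 give t − p ≥ 2, p − s ≥ 2, s − r ≥ -6, r − t ≥ 4.
Adding all 4 inequalities: the left sides telescope to 0, and the right sides sum to 2 + 2 + (-6) + 4 = 2. So 0 ≥ 2, which is false.

Unsatisfiable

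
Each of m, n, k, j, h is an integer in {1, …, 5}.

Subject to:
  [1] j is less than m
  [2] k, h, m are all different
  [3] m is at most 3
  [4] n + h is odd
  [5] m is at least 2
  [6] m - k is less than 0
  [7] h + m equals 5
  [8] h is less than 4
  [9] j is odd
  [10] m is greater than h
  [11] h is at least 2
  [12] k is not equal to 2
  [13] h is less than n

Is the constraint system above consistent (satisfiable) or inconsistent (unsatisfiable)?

Try m = 3, n = 5, k = 4, j = 1, h = 2.
Check constraint 6: m - k = -1; constraint 7: h + m = 5. The remaining constraints are straightforward to verify.

Satisfiable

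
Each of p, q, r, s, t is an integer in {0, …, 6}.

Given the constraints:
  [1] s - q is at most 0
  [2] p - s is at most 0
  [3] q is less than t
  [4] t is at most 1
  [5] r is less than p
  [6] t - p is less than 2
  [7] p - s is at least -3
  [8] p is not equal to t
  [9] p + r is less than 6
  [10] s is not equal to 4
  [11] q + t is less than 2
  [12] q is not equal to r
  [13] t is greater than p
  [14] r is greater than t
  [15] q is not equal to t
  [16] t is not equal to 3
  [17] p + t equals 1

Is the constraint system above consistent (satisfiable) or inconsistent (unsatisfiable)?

Unsatisfiable

Constraints 1, 2, 3, 5, and 14 give p ≤ s, s ≤ q, q < t, t < r, r < p. Chaining: p ≤ s ≤ q < t < r < p, which forces p < p — impossible.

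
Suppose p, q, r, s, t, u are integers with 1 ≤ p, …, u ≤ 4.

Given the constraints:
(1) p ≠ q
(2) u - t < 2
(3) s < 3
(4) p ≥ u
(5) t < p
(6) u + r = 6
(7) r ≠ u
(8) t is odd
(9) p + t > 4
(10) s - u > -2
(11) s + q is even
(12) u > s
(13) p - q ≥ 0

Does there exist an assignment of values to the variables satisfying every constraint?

Satisfiable

Try p = 4, q = 1, r = 4, s = 1, t = 3, u = 2.
Check constraint 2: u - t = -1; constraint 6: u + r = 6. The remaining constraints are straightforward to verify.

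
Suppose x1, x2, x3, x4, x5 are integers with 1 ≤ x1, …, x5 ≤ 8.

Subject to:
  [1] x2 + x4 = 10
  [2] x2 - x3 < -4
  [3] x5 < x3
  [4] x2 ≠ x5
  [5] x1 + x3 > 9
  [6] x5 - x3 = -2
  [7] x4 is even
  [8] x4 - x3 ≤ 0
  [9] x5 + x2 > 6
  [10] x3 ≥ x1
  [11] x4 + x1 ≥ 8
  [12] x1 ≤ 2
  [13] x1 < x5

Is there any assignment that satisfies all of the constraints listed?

Take x1 = 2, x2 = 2, x3 = 8, x4 = 8, x5 = 6. Then constraint 1: x2 + x4 = 10; constraint 2: x2 - x3 = -6, and every other listed constraint is also met.

Satisfiable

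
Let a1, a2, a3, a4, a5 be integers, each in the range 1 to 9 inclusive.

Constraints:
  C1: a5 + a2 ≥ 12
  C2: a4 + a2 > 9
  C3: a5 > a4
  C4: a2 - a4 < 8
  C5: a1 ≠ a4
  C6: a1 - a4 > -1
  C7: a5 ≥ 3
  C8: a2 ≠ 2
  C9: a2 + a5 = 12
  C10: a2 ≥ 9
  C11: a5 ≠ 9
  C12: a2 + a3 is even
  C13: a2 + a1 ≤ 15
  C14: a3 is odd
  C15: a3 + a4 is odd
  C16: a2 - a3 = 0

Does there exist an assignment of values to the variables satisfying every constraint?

Try a1 = 3, a2 = 9, a3 = 9, a4 = 2, a5 = 3.
Check constraint 1: a5 + a2 = 12; constraint 2: a4 + a2 = 11; constraint 4: a2 - a4 = 7. The remaining constraints are straightforward to verify.

Satisfiable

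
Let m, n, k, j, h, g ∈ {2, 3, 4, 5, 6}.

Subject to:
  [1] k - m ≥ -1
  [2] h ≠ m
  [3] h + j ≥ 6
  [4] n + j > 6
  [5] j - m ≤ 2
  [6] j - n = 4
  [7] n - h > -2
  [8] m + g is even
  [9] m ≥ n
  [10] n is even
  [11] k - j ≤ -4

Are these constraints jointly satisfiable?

Constraints 1, 5, and 11 give k − m ≥ -1, m − j ≥ -2, j − k ≥ 4.
Adding all 3 inequalities: the left sides telescope to 0, and the right sides sum to (-1) + (-2) + 4 = 1. So 0 ≥ 1, which is false.

Unsatisfiable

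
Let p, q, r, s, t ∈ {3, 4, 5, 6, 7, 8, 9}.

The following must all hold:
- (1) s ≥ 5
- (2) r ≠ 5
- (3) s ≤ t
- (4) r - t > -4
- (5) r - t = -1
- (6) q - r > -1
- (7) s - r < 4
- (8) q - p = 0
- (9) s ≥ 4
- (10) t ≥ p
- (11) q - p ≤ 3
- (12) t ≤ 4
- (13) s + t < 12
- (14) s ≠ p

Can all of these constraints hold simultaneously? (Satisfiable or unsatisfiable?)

Unsatisfiable

From constraint 1: s ≥ 5. From constraints 3 and 12: s ≤ t and t ≤ 4, so s ≤ 4. But 4 < 5, so no value of s works.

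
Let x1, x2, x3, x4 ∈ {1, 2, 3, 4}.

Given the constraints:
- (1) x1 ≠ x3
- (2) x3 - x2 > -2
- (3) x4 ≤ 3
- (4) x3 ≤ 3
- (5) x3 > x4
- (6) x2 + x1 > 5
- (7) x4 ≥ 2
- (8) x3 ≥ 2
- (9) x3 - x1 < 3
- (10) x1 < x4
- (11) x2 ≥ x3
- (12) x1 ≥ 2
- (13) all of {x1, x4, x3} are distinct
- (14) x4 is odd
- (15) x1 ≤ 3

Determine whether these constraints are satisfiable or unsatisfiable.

Unsatisfiable

Constraints 3, 4, 7, 8, 12, and 15 confine each of x1, x4, x3 to the 2 values {2, 3}.
Constraint 13 requires all 3 of them to be distinct, but only 2 values are available — impossible by the pigeonhole principle.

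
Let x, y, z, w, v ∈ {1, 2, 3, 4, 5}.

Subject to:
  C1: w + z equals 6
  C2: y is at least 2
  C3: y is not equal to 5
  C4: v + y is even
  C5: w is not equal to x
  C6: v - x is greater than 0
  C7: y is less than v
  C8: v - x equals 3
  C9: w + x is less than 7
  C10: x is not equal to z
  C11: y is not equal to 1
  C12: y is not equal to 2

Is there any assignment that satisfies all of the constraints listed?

Setting (x, y, z, w, v) = (2, 3, 3, 3, 5) satisfies everything: constraint 1: w + z = 6; constraint 6: v - x = 3; constraint 8: v - x = 3, and the others follow.

Satisfiable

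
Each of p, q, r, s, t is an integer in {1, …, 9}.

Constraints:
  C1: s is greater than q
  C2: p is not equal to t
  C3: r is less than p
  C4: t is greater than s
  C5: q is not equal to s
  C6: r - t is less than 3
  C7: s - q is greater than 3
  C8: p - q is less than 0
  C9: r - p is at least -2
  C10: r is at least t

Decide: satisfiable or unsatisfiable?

Unsatisfiable

Constraints 1, 3, 4, 8, and 10 give s < t, t ≤ r, r < p, p < q, q < s. Chaining: s < t ≤ r < p < q < s, which forces s < s — impossible.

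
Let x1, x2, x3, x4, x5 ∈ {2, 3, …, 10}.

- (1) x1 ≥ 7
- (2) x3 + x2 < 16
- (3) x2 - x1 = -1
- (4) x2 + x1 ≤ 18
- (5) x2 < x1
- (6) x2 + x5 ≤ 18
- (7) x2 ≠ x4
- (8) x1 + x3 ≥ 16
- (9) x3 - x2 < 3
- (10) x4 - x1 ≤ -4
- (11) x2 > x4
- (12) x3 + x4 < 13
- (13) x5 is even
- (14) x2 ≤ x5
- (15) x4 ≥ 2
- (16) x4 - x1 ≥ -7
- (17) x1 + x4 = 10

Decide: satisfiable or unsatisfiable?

Try x1 = 8, x2 = 7, x3 = 8, x4 = 2, x5 = 10.
Check constraint 2: x3 + x2 = 15; constraint 3: x2 - x1 = -1; constraint 4: x2 + x1 = 15. The remaining constraints are straightforward to verify.

Satisfiable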